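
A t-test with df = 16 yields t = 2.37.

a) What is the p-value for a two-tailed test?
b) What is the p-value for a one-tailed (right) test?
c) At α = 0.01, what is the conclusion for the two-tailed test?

Using t-distribution with df = 16:
a) Two-tailed: p = 2×P(T > 2.37) = 0.0307
b) One-tailed: p = P(T > 2.37) = 0.0153
c) 0.0307 ≥ 0.01, fail to reject H₀

Answer: a) 0.0307, b) 0.0153, c) fail to reject H₀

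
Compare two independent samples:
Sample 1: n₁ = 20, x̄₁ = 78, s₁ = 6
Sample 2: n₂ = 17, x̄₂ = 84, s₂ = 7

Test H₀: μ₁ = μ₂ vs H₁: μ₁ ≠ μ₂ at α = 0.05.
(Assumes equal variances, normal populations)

Pooled variance: s²_p = [19×6² + 16×7²]/(35) = 41.9429
s_p = 6.4763
SE = s_p×√(1/n₁ + 1/n₂) = 6.4763×√(1/20 + 1/17) = 2.1364
t = (x̄₁ - x̄₂)/SE = (78 - 84)/2.1364 = -2.8085
df = 35, t-critical = ±2.030
Decision: reject H₀

Answer: t = -2.8085, reject H₀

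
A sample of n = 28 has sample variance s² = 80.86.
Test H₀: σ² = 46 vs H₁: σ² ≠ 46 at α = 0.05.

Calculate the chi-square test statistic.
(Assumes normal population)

df = n - 1 = 27
χ² = (n-1)s²/σ₀² = 27×80.86/46 = 47.4613
Critical values: χ²_{0.975,27} = 14.573, χ²_{0.025,27} = 43.195
Rejection region: χ² < 14.573 or χ² > 43.195
Decision: reject H₀

Answer: χ² = 47.4613, reject H₀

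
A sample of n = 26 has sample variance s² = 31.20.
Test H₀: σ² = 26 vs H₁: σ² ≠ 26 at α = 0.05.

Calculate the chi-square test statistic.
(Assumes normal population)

Answer: χ² = 30.0000, fail to reject H₀

Derivation:
df = n - 1 = 25
χ² = (n-1)s²/σ₀² = 25×31.20/26 = 30.0000
Critical values: χ²_{0.975,25} = 13.120, χ²_{0.025,25} = 40.646
Rejection region: χ² < 13.120 or χ² > 40.646
Decision: fail to reject H₀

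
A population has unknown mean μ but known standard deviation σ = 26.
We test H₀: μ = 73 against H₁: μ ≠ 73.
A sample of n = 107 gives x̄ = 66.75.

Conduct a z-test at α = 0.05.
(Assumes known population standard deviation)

Answer: z = -2.4866, reject H₀

Derivation:
Standard error: SE = σ/√n = 26/√107 = 2.5135
z-statistic: z = (x̄ - μ₀)/SE = (66.75 - 73)/2.5135 = -2.4866
Critical value: ±1.960
p-value = 0.0129
Decision: reject H₀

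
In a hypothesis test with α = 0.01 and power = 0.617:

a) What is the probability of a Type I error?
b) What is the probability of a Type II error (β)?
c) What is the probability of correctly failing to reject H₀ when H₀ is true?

Answer: a) 0.01, b) 0.383, c) 0.99

Derivation:
a) Type I error probability = α = 0.01
b) Power = P(reject H₀ | H₁ true) = 1 - β = 0.617, so Type II error probability = β = 1 - Power = 0.383
c) P(fail to reject H₀ | H₀ true) = 1 - α = 0.99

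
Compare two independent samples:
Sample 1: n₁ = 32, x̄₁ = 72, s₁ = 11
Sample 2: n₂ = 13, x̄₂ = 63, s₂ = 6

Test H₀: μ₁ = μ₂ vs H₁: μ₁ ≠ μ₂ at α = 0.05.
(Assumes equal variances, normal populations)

Answer: t = 2.7744, reject H₀

Derivation:
Pooled variance: s²_p = [31×11² + 12×6²]/(43) = 97.2791
s_p = 9.8630
SE = s_p×√(1/n₁ + 1/n₂) = 9.8630×√(1/32 + 1/13) = 3.2439
t = (x̄₁ - x̄₂)/SE = (72 - 63)/3.2439 = 2.7744
df = 43, t-critical = ±2.017
Decision: reject H₀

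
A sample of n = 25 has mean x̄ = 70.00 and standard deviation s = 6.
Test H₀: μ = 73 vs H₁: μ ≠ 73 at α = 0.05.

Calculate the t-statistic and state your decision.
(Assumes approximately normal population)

Answer: t = -2.5000, reject H₀

Derivation:
df = n - 1 = 24
SE = s/√n = 6/√25 = 1.2000
t = (x̄ - μ₀)/SE = (70.00 - 73)/1.2000 = -2.5000
Critical value: t_{0.025,24} = ±2.064
p-value ≈ 0.0197
Decision: reject H₀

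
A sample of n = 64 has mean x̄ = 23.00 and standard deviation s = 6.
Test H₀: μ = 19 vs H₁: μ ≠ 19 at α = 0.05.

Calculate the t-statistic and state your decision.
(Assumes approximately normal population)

Answer: t = 5.3333, reject H₀

Derivation:
df = n - 1 = 63
SE = s/√n = 6/√64 = 0.7500
t = (x̄ - μ₀)/SE = (23.00 - 19)/0.7500 = 5.3333
Critical value: t_{0.025,63} = ±1.998
p-value < 0.0001
Decision: reject H₀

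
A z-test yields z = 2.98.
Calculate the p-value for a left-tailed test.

Answer: p-value ≈ 0.9986

Derivation:
For z = 2.98:
p = P(Z < 2.98) = Φ(2.98) = 0.9986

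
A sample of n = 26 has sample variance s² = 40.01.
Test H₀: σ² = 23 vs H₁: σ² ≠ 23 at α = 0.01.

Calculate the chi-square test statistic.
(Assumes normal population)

df = n - 1 = 25
χ² = (n-1)s²/σ₀² = 25×40.01/23 = 43.4891
Critical values: χ²_{0.995,25} = 10.520, χ²_{0.005,25} = 46.928
Rejection region: χ² < 10.520 or χ² > 46.928
Decision: fail to reject H₀

Answer: χ² = 43.4891, fail to reject H₀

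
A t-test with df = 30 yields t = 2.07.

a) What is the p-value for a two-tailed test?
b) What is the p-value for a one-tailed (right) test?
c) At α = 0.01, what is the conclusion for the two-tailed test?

Using t-distribution with df = 30:
a) Two-tailed: p = 2×P(T > 2.07) = 0.0472
b) One-tailed: p = P(T > 2.07) = 0.0236
c) 0.0472 ≥ 0.01, fail to reject H₀

Answer: a) 0.0472, b) 0.0236, c) fail to reject H₀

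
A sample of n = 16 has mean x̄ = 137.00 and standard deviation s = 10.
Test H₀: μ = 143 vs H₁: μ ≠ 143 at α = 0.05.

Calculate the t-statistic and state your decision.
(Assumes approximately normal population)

Answer: t = -2.4000, reject H₀

Derivation:
df = n - 1 = 15
SE = s/√n = 10/√16 = 2.5000
t = (x̄ - μ₀)/SE = (137.00 - 143)/2.5000 = -2.4000
Critical value: t_{0.025,15} = ±2.131
p-value ≈ 0.0298
Decision: reject H₀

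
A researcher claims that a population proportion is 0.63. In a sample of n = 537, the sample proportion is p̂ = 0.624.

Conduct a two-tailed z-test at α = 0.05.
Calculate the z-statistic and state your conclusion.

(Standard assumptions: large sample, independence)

Answer: z = -0.2880, fail to reject H₀

Derivation:
H₀: p = 0.63, H₁: p ≠ 0.63
Standard error: SE = √(p₀(1-p₀)/n) = √(0.63×0.37/537) = 0.020835
z-statistic: z = (p̂ - p₀)/SE = (0.624 - 0.63)/0.020835 = -0.2880
Critical value: z_0.025 = ±1.960
p-value = 0.7733
Decision: fail to reject H₀ at α = 0.05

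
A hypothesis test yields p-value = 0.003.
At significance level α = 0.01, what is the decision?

Compare p-value to α:
0.003 < 0.01
Decision: reject H₀

Answer: reject H₀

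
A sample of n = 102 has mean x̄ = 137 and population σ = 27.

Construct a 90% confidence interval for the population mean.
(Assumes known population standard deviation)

Confidence level: 90%, α = 0.1
z_0.05 = 1.645
SE = σ/√n = 27/√102 = 2.6734
Margin of error = 1.645 × 2.6734 = 4.3977
CI: x̄ ± margin = 137 ± 4.3977
CI: (132.6023, 141.3977)

Answer: (132.6023, 141.3977)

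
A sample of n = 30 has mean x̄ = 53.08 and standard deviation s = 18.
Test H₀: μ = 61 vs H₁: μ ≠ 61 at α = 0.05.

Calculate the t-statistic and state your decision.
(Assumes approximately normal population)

df = n - 1 = 29
SE = s/√n = 18/√30 = 3.2863
t = (x̄ - μ₀)/SE = (53.08 - 61)/3.2863 = -2.4100
Critical value: t_{0.025,29} = ±2.045
p-value ≈ 0.0225
Decision: reject H₀

Answer: t = -2.4100, reject H₀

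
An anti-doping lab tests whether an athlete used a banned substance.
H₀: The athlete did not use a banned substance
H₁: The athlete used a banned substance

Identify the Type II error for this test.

Type I error: rejecting H₀ when it is actually true (false positive).
Type II error: failing to reject H₀ when H₁ is actually true (false negative).

Answer: Failing to detect doping in an athlete who used a banned substance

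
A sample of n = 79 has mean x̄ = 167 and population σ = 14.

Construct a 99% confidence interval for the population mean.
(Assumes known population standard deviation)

Confidence level: 99%, α = 0.01
z_0.005 = 2.576
SE = σ/√n = 14/√79 = 1.5751
Margin of error = 2.576 × 1.5751 = 4.0575
CI: x̄ ± margin = 167 ± 4.0575
CI: (162.9425, 171.0575)

Answer: (162.9425, 171.0575)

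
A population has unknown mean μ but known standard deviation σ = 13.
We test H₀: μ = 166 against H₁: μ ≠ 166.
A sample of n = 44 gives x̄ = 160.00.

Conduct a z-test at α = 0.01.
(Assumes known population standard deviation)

Answer: z = -3.0615, reject H₀

Derivation:
Standard error: SE = σ/√n = 13/√44 = 1.9598
z-statistic: z = (x̄ - μ₀)/SE = (160.00 - 166)/1.9598 = -3.0615
Critical value: ±2.576
p-value = 0.0022
Decision: reject H₀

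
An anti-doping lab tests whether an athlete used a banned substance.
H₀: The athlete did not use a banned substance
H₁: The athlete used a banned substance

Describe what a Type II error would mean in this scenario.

Type I error: rejecting H₀ when it is actually true (false positive).
Type II error: failing to reject H₀ when H₁ is actually true (false negative).

Answer: Failing to detect doping in an athlete who used a banned substance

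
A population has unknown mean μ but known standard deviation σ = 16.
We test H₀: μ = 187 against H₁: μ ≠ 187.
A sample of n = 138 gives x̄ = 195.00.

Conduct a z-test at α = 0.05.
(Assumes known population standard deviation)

Answer: z = 5.8737, reject H₀

Derivation:
Standard error: SE = σ/√n = 16/√138 = 1.3620
z-statistic: z = (x̄ - μ₀)/SE = (195.00 - 187)/1.3620 = 5.8737
Critical value: ±1.960
p-value < 0.0001
Decision: reject H₀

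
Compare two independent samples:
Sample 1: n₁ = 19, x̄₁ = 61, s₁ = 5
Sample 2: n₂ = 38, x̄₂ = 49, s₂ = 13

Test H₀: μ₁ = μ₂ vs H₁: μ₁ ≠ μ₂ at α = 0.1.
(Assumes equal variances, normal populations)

Pooled variance: s²_p = [18×5² + 37×13²]/(55) = 121.8727
s_p = 11.0396
SE = s_p×√(1/n₁ + 1/n₂) = 11.0396×√(1/19 + 1/38) = 3.1019
t = (x̄₁ - x̄₂)/SE = (61 - 49)/3.1019 = 3.8686
df = 55, t-critical = ±1.673
Decision: reject H₀

Answer: t = 3.8686, reject H₀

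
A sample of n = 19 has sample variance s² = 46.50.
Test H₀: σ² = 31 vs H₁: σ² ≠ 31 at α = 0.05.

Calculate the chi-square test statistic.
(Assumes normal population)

Answer: χ² = 27.0000, fail to reject H₀

Derivation:
df = n - 1 = 18
χ² = (n-1)s²/σ₀² = 18×46.50/31 = 27.0000
Critical values: χ²_{0.975,18} = 8.231, χ²_{0.025,18} = 31.526
Rejection region: χ² < 8.231 or χ² > 31.526
Decision: fail to reject H₀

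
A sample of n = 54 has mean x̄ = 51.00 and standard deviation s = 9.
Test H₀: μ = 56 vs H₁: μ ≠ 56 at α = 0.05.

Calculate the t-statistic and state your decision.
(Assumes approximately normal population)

df = n - 1 = 53
SE = s/√n = 9/√54 = 1.2247
t = (x̄ - μ₀)/SE = (51.00 - 56)/1.2247 = -4.0826
Critical value: t_{0.025,53} = ±2.006
p-value ≈ 0.0002
Decision: reject H₀

Answer: t = -4.0826, reject H₀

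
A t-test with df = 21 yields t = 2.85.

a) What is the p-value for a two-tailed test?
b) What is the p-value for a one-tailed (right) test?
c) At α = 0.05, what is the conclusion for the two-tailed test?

Answer: a) 0.0096, b) 0.0048, c) reject H₀

Derivation:
Using t-distribution with df = 21:
a) Two-tailed: p = 2×P(T > 2.85) = 0.0096
b) One-tailed: p = P(T > 2.85) = 0.0048
c) 0.0096 < 0.05, reject H₀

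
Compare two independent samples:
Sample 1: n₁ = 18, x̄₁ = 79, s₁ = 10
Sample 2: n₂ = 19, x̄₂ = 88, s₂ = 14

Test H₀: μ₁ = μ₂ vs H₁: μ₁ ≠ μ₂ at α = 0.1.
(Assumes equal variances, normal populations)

Answer: t = -2.2388, reject H₀

Derivation:
Pooled variance: s²_p = [17×10² + 18×14²]/(35) = 149.3714
s_p = 12.2218
SE = s_p×√(1/n₁ + 1/n₂) = 12.2218×√(1/18 + 1/19) = 4.0200
t = (x̄₁ - x̄₂)/SE = (79 - 88)/4.0200 = -2.2388
df = 35, t-critical = ±1.690
Decision: reject H₀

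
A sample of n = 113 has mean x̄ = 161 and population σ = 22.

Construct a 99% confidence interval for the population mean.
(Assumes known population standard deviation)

Confidence level: 99%, α = 0.01
z_0.005 = 2.576
SE = σ/√n = 22/√113 = 2.0696
Margin of error = 2.576 × 2.0696 = 5.3313
CI: x̄ ± margin = 161 ± 5.3313
CI: (155.6687, 166.3313)

Answer: (155.6687, 166.3313)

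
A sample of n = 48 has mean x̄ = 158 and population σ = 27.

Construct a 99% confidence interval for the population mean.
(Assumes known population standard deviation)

Confidence level: 99%, α = 0.01
z_0.005 = 2.576
SE = σ/√n = 27/√48 = 3.8971
Margin of error = 2.576 × 3.8971 = 10.0389
CI: x̄ ± margin = 158 ± 10.0389
CI: (147.9611, 168.0389)

Answer: (147.9611, 168.0389)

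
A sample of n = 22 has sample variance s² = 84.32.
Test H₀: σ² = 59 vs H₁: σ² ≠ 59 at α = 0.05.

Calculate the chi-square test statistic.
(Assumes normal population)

df = n - 1 = 21
χ² = (n-1)s²/σ₀² = 21×84.32/59 = 30.0122
Critical values: χ²_{0.975,21} = 10.283, χ²_{0.025,21} = 35.479
Rejection region: χ² < 10.283 or χ² > 35.479
Decision: fail to reject H₀

Answer: χ² = 30.0122, fail to reject H₀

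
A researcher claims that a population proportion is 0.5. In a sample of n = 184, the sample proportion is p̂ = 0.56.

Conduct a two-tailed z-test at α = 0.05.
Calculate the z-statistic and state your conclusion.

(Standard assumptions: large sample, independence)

Answer: z = 1.6278, fail to reject H₀

Derivation:
H₀: p = 0.5, H₁: p ≠ 0.5
Standard error: SE = √(p₀(1-p₀)/n) = √(0.5×0.5/184) = 0.036860
z-statistic: z = (p̂ - p₀)/SE = (0.56 - 0.5)/0.036860 = 1.6278
Critical value: z_0.025 = ±1.960
p-value = 0.1036
Decision: fail to reject H₀ at α = 0.05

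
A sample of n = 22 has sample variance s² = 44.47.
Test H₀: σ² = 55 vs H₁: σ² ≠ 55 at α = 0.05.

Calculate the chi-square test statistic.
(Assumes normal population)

df = n - 1 = 21
χ² = (n-1)s²/σ₀² = 21×44.47/55 = 16.9795
Critical values: χ²_{0.975,21} = 10.283, χ²_{0.025,21} = 35.479
Rejection region: χ² < 10.283 or χ² > 35.479
Decision: fail to reject H₀

Answer: χ² = 16.9795, fail to reject H₀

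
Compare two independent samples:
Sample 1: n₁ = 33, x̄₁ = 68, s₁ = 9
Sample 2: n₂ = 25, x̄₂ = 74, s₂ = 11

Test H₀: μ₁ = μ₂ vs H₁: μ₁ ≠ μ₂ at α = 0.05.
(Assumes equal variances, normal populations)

Answer: t = -2.2842, reject H₀

Derivation:
Pooled variance: s²_p = [32×9² + 24×11²]/(56) = 98.1429
s_p = 9.9067
SE = s_p×√(1/n₁ + 1/n₂) = 9.9067×√(1/33 + 1/25) = 2.6267
t = (x̄₁ - x̄₂)/SE = (68 - 74)/2.6267 = -2.2842
df = 56, t-critical = ±2.003
Decision: reject H₀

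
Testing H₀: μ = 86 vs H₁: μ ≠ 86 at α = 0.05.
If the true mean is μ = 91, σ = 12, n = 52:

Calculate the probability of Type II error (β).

SE = σ/√n = 12/√52 = 1.6641
Critical values: μ₀ ± z_0.025×SE = 86 ± 1.960×1.6641
Acceptance region: (82.7384, 89.2616)
Under H₁ (μ = 91): z_high = (89.2616 - 91)/1.6641 = -1.0446, z_low = (82.7384 - 91)/1.6641 = -4.9646
β = P(not reject | H₁) = Φ(-1.0446) - Φ(-4.9646) ≈ 0.1481

Answer: β ≈ 0.1481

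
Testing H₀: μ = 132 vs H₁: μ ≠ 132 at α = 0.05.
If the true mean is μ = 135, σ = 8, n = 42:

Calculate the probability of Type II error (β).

SE = σ/√n = 8/√42 = 1.2344
Critical values: μ₀ ± z_0.025×SE = 132 ± 1.960×1.2344
Acceptance region: (129.5806, 134.4194)
Under H₁ (μ = 135): z_high = (134.4194 - 135)/1.2344 = -0.4703, z_low = (129.5806 - 135)/1.2344 = -4.3903
β = P(not reject | H₁) = Φ(-0.4703) - Φ(-4.3903) ≈ 0.3191

Answer: β ≈ 0.3191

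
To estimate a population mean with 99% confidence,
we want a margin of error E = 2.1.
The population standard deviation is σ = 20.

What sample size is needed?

Answer: n = 602

Derivation:
z_0.005 = 2.576
n = (z×σ/E)² = (2.576×20/2.1)²
n = 601.8844
Round up: n = 602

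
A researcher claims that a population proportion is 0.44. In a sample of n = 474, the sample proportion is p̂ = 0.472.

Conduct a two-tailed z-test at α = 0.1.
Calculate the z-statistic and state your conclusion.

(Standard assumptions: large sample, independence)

Answer: z = 1.4035, fail to reject H₀

Derivation:
H₀: p = 0.44, H₁: p ≠ 0.44
Standard error: SE = √(p₀(1-p₀)/n) = √(0.44×0.56/474) = 0.022800
z-statistic: z = (p̂ - p₀)/SE = (0.472 - 0.44)/0.022800 = 1.4035
Critical value: z_0.05 = ±1.645
p-value = 0.1605
Decision: fail to reject H₀ at α = 0.1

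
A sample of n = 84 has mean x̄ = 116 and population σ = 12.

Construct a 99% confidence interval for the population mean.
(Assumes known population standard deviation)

Answer: (112.6272, 119.3728)

Derivation:
Confidence level: 99%, α = 0.01
z_0.005 = 2.576
SE = σ/√n = 12/√84 = 1.3093
Margin of error = 2.576 × 1.3093 = 3.3728
CI: x̄ ± margin = 116 ± 3.3728
CI: (112.6272, 119.3728)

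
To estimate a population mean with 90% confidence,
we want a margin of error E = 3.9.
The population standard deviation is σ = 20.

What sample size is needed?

Answer: n = 72

Derivation:
z_0.05 = 1.645
n = (z×σ/E)² = (1.645×20/3.9)²
n = 71.1644
Round up: n = 72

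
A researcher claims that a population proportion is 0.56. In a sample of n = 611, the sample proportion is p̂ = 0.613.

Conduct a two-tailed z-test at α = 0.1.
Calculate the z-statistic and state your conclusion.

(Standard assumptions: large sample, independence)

Answer: z = 2.6392, reject H₀

Derivation:
H₀: p = 0.56, H₁: p ≠ 0.56
Standard error: SE = √(p₀(1-p₀)/n) = √(0.56×0.44/611) = 0.020082
z-statistic: z = (p̂ - p₀)/SE = (0.613 - 0.56)/0.020082 = 2.6392
Critical value: z_0.05 = ±1.645
p-value = 0.0083
Decision: reject H₀ at α = 0.1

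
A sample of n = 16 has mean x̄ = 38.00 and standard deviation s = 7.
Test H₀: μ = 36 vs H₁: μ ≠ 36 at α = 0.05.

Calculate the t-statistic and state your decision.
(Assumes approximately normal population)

Answer: t = 1.1429, fail to reject H₀

Derivation:
df = n - 1 = 15
SE = s/√n = 7/√16 = 1.7500
t = (x̄ - μ₀)/SE = (38.00 - 36)/1.7500 = 1.1429
Critical value: t_{0.025,15} = ±2.131
p-value ≈ 0.2710
Decision: fail to reject H₀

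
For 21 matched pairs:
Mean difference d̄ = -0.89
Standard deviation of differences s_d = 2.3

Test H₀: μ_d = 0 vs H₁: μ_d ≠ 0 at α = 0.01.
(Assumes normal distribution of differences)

Answer: t = -1.7733, fail to reject H₀

Derivation:
df = n - 1 = 20
SE = s_d/√n = 2.3/√21 = 0.5019
t = d̄/SE = -0.89/0.5019 = -1.7733
Critical value: t_{0.005,20} = ±2.845
p-value ≈ 0.0914
Decision: fail to reject H₀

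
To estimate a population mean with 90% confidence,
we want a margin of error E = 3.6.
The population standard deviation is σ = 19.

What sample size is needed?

Answer: n = 76

Derivation:
z_0.05 = 1.645
n = (z×σ/E)² = (1.645×19/3.6)²
n = 75.3762
Round up: n = 76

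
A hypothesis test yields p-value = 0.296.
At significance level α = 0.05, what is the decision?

Compare p-value to α:
0.296 ≥ 0.05
Decision: fail to reject H₀

Answer: fail to reject H₀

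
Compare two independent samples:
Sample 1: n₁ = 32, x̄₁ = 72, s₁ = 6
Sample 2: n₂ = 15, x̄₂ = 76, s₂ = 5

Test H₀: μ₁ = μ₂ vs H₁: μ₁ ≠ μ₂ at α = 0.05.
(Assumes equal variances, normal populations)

Answer: t = -2.2396, reject H₀

Derivation:
Pooled variance: s²_p = [31×6² + 14×5²]/(45) = 32.5778
s_p = 5.7077
SE = s_p×√(1/n₁ + 1/n₂) = 5.7077×√(1/32 + 1/15) = 1.7860
t = (x̄₁ - x̄₂)/SE = (72 - 76)/1.7860 = -2.2396
df = 45, t-critical = ±2.014
Decision: reject H₀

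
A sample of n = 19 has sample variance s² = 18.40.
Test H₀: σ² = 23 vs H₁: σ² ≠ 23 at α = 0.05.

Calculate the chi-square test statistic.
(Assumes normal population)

Answer: χ² = 14.4000, fail to reject H₀

Derivation:
df = n - 1 = 18
χ² = (n-1)s²/σ₀² = 18×18.40/23 = 14.4000
Critical values: χ²_{0.975,18} = 8.231, χ²_{0.025,18} = 31.526
Rejection region: χ² < 8.231 or χ² > 31.526
Decision: fail to reject H₀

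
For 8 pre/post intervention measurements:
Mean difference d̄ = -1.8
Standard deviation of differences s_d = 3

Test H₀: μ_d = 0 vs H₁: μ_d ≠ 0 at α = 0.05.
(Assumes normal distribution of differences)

df = n - 1 = 7
SE = s_d/√n = 3/√8 = 1.0607
t = d̄/SE = -1.8/1.0607 = -1.6970
Critical value: t_{0.025,7} = ±2.365
p-value ≈ 0.1335
Decision: fail to reject H₀

Answer: t = -1.6970, fail to reject H₀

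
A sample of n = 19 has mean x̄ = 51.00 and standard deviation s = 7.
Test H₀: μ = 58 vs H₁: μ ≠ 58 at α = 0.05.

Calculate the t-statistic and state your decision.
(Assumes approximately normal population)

Answer: t = -4.3589, reject H₀

Derivation:
df = n - 1 = 18
SE = s/√n = 7/√19 = 1.6059
t = (x̄ - μ₀)/SE = (51.00 - 58)/1.6059 = -4.3589
Critical value: t_{0.025,18} = ±2.101
p-value ≈ 0.0004
Decision: reject H₀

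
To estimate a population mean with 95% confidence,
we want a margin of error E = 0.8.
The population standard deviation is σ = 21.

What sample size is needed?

z_0.025 = 1.960
n = (z×σ/E)² = (1.960×21/0.8)²
n = 2647.1025
Round up: n = 2648

Answer: n = 2648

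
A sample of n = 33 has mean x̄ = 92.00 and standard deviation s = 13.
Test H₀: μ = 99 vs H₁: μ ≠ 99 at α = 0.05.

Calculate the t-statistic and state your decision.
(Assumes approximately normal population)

df = n - 1 = 32
SE = s/√n = 13/√33 = 2.2630
t = (x̄ - μ₀)/SE = (92.00 - 99)/2.2630 = -3.0932
Critical value: t_{0.025,32} = ±2.037
p-value ≈ 0.0041
Decision: reject H₀

Answer: t = -3.0932, reject H₀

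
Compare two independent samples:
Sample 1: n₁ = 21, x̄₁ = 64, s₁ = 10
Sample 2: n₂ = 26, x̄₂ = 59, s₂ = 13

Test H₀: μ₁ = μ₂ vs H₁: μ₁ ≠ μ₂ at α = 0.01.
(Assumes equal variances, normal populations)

Answer: t = 1.4489, fail to reject H₀

Derivation:
Pooled variance: s²_p = [20×10² + 25×13²]/(45) = 138.3333
s_p = 11.7615
SE = s_p×√(1/n₁ + 1/n₂) = 11.7615×√(1/21 + 1/26) = 3.4508
t = (x̄₁ - x̄₂)/SE = (64 - 59)/3.4508 = 1.4489
df = 45, t-critical = ±2.690
Decision: fail to reject H₀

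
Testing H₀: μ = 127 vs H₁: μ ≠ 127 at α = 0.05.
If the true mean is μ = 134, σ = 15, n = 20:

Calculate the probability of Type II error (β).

Answer: β ≈ 0.4494

Derivation:
SE = σ/√n = 15/√20 = 3.3541
Critical values: μ₀ ± z_0.025×SE = 127 ± 1.960×3.3541
Acceptance region: (120.4260, 133.5740)
Under H₁ (μ = 134): z_high = (133.5740 - 134)/3.3541 = -0.1270, z_low = (120.4260 - 134)/3.3541 = -4.0470
β = P(not reject | H₁) = Φ(-0.1270) - Φ(-4.0470) ≈ 0.4494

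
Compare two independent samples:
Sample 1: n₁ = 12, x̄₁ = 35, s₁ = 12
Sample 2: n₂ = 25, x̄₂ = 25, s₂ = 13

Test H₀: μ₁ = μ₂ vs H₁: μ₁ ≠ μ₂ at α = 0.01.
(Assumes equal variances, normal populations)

Answer: t = 2.2431, fail to reject H₀

Derivation:
Pooled variance: s²_p = [11×12² + 24×13²]/(35) = 161.1429
s_p = 12.6942
SE = s_p×√(1/n₁ + 1/n₂) = 12.6942×√(1/12 + 1/25) = 4.4581
t = (x̄₁ - x̄₂)/SE = (35 - 25)/4.4581 = 2.2431
df = 35, t-critical = ±2.724
Decision: fail to reject H₀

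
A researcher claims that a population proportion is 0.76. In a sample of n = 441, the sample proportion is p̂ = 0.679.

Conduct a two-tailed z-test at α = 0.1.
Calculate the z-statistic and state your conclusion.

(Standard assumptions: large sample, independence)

H₀: p = 0.76, H₁: p ≠ 0.76
Standard error: SE = √(p₀(1-p₀)/n) = √(0.76×0.24/441) = 0.020337
z-statistic: z = (p̂ - p₀)/SE = (0.679 - 0.76)/0.020337 = -3.9829
Critical value: z_0.05 = ±1.645
p-value = 0.0001
Decision: reject H₀ at α = 0.1

Answer: z = -3.9829, reject H₀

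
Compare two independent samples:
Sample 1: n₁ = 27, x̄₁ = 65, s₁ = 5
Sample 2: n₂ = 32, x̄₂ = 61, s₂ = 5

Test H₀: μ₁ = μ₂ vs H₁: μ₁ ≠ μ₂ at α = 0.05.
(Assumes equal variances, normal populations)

Pooled variance: s²_p = [26×5² + 31×5²]/(57) = 25.0000
s_p = 5.0000
SE = s_p×√(1/n₁ + 1/n₂) = 5.0000×√(1/27 + 1/32) = 1.3066
t = (x̄₁ - x̄₂)/SE = (65 - 61)/1.3066 = 3.0614
df = 57, t-critical = ±2.002
Decision: reject H₀

Answer: t = 3.0614, reject H₀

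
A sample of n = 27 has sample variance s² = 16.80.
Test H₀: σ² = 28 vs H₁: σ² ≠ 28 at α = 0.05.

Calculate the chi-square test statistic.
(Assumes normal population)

df = n - 1 = 26
χ² = (n-1)s²/σ₀² = 26×16.80/28 = 15.6000
Critical values: χ²_{0.975,26} = 13.844, χ²_{0.025,26} = 41.923
Rejection region: χ² < 13.844 or χ² > 41.923
Decision: fail to reject H₀

Answer: χ² = 15.6000, fail to reject H₀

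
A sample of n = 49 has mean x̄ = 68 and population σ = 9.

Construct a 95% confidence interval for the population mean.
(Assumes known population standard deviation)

Answer: (65.4800, 70.5200)

Derivation:
Confidence level: 95%, α = 0.05
z_0.025 = 1.960
SE = σ/√n = 9/√49 = 1.2857
Margin of error = 1.960 × 1.2857 = 2.5200
CI: x̄ ± margin = 68 ± 2.5200
CI: (65.4800, 70.5200)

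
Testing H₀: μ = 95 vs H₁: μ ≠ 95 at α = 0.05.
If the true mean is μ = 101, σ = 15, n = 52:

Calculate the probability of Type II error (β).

SE = σ/√n = 15/√52 = 2.0801
Critical values: μ₀ ± z_0.025×SE = 95 ± 1.960×2.0801
Acceptance region: (90.9230, 99.0770)
Under H₁ (μ = 101): z_high = (99.0770 - 101)/2.0801 = -0.9245, z_low = (90.9230 - 101)/2.0801 = -4.8445
β = P(not reject | H₁) = Φ(-0.9245) - Φ(-4.8445) ≈ 0.1776

Answer: β ≈ 0.1776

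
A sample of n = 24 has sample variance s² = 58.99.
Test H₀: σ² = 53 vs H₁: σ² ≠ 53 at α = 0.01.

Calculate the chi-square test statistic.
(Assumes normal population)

Answer: χ² = 25.5994, fail to reject H₀

Derivation:
df = n - 1 = 23
χ² = (n-1)s²/σ₀² = 23×58.99/53 = 25.5994
Critical values: χ²_{0.995,23} = 9.260, χ²_{0.005,23} = 44.181
Rejection region: χ² < 9.260 or χ² > 44.181
Decision: fail to reject H₀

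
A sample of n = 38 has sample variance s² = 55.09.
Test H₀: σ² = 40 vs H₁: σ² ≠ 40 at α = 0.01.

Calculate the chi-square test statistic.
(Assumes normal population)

df = n - 1 = 37
χ² = (n-1)s²/σ₀² = 37×55.09/40 = 50.9583
Critical values: χ²_{0.995,37} = 18.586, χ²_{0.005,37} = 62.883
Rejection region: χ² < 18.586 or χ² > 62.883
Decision: fail to reject H₀

Answer: χ² = 50.9583, fail to reject H₀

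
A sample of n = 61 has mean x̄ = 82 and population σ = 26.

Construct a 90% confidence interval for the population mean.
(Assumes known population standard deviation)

Confidence level: 90%, α = 0.1
z_0.05 = 1.645
SE = σ/√n = 26/√61 = 3.3290
Margin of error = 1.645 × 3.3290 = 5.4762
CI: x̄ ± margin = 82 ± 5.4762
CI: (76.5238, 87.4762)

Answer: (76.5238, 87.4762)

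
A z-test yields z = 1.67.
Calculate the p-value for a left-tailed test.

For z = 1.67:
p = P(Z < 1.67) = Φ(1.67) = 0.9525

Answer: p-value ≈ 0.9525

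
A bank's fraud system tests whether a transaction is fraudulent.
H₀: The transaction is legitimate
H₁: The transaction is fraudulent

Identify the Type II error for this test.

Type I error: rejecting H₀ when it is actually true (false positive).
Type II error: failing to reject H₀ when H₁ is actually true (false negative).

Answer: Allowing a fraudulent transaction to go through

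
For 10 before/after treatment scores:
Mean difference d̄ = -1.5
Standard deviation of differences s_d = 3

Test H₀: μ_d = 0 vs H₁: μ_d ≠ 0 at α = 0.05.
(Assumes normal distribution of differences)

Answer: t = -1.5811, fail to reject H₀

Derivation:
df = n - 1 = 9
SE = s_d/√n = 3/√10 = 0.9487
t = d̄/SE = -1.5/0.9487 = -1.5811
Critical value: t_{0.025,9} = ±2.262
p-value ≈ 0.1483
Decision: fail to reject H₀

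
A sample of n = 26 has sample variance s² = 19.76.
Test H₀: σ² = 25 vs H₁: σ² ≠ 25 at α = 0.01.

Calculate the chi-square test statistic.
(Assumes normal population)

df = n - 1 = 25
χ² = (n-1)s²/σ₀² = 25×19.76/25 = 19.7600
Critical values: χ²_{0.995,25} = 10.520, χ²_{0.005,25} = 46.928
Rejection region: χ² < 10.520 or χ² > 46.928
Decision: fail to reject H₀

Answer: χ² = 19.7600, fail to reject H₀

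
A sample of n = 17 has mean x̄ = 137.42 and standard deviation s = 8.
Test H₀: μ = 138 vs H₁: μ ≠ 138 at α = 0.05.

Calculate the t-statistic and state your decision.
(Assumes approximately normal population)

Answer: t = -0.2989, fail to reject H₀

Derivation:
df = n - 1 = 16
SE = s/√n = 8/√17 = 1.9403
t = (x̄ - μ₀)/SE = (137.42 - 138)/1.9403 = -0.2989
Critical value: t_{0.025,16} = ±2.120
p-value ≈ 0.7689
Decision: fail to reject H₀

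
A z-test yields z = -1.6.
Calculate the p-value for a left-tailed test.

Answer: p-value ≈ 0.0548

Derivation:
For z = -1.6:
p = P(Z < -1.6) = Φ(-1.6) = 0.0548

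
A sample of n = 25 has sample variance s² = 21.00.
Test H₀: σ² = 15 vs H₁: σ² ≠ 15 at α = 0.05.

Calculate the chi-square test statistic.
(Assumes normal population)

df = n - 1 = 24
χ² = (n-1)s²/σ₀² = 24×21.00/15 = 33.6000
Critical values: χ²_{0.975,24} = 12.401, χ²_{0.025,24} = 39.364
Rejection region: χ² < 12.401 or χ² > 39.364
Decision: fail to reject H₀

Answer: χ² = 33.6000, fail to reject H₀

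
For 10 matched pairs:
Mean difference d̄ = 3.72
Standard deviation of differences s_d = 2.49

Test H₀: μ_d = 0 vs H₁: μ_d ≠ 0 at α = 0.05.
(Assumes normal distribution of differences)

Answer: t = 4.7244, reject H₀

Derivation:
df = n - 1 = 9
SE = s_d/√n = 2.49/√10 = 0.7874
t = d̄/SE = 3.72/0.7874 = 4.7244
Critical value: t_{0.025,9} = ±2.262
p-value ≈ 0.0011
Decision: reject H₀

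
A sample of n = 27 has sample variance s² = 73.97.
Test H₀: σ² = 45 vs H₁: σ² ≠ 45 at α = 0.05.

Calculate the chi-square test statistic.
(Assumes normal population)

df = n - 1 = 26
χ² = (n-1)s²/σ₀² = 26×73.97/45 = 42.7382
Critical values: χ²_{0.975,26} = 13.844, χ²_{0.025,26} = 41.923
Rejection region: χ² < 13.844 or χ² > 41.923
Decision: reject H₀

Answer: χ² = 42.7382, reject H₀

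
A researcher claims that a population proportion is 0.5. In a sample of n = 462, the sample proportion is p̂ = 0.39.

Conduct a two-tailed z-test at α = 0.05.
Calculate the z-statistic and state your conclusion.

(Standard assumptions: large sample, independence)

H₀: p = 0.5, H₁: p ≠ 0.5
Standard error: SE = √(p₀(1-p₀)/n) = √(0.5×0.5/462) = 0.023262
z-statistic: z = (p̂ - p₀)/SE = (0.39 - 0.5)/0.023262 = -4.7287
Critical value: z_0.025 = ±1.960
p-value < 0.0001
Decision: reject H₀ at α = 0.05

Answer: z = -4.7287, reject H₀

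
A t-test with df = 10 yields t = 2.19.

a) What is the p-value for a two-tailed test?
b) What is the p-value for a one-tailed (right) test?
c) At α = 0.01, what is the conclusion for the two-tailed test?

Answer: a) 0.0533, b) 0.0267, c) fail to reject H₀

Derivation:
Using t-distribution with df = 10:
a) Two-tailed: p = 2×P(T > 2.19) = 0.0533
b) One-tailed: p = P(T > 2.19) = 0.0267
c) 0.0533 ≥ 0.01, fail to reject H₀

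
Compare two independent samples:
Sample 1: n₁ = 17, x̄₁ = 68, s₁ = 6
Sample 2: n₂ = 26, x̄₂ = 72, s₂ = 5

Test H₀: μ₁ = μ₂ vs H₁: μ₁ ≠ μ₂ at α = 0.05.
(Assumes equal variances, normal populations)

Answer: t = -2.3695, reject H₀

Derivation:
Pooled variance: s²_p = [16×6² + 25×5²]/(41) = 29.2927
s_p = 5.4123
SE = s_p×√(1/n₁ + 1/n₂) = 5.4123×√(1/17 + 1/26) = 1.6881
t = (x̄₁ - x̄₂)/SE = (68 - 72)/1.6881 = -2.3695
df = 41, t-critical = ±2.020
Decision: reject H₀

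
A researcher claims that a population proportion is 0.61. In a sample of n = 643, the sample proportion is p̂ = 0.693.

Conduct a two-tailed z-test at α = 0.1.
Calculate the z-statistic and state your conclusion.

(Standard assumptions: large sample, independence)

Answer: z = 4.3151, reject H₀

Derivation:
H₀: p = 0.61, H₁: p ≠ 0.61
Standard error: SE = √(p₀(1-p₀)/n) = √(0.61×0.39/643) = 0.019235
z-statistic: z = (p̂ - p₀)/SE = (0.693 - 0.61)/0.019235 = 4.3151
Critical value: z_0.05 = ±1.645
p-value < 0.0001
Decision: reject H₀ at α = 0.1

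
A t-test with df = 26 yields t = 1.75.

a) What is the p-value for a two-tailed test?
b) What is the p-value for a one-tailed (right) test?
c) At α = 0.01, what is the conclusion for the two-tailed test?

Using t-distribution with df = 26:
a) Two-tailed: p = 2×P(T > 1.75) = 0.0919
b) One-tailed: p = P(T > 1.75) = 0.0460
c) 0.0919 ≥ 0.01, fail to reject H₀

Answer: a) 0.0919, b) 0.0460, c) fail to reject H₀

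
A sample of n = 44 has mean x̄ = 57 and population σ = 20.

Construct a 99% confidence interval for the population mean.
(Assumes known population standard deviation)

Confidence level: 99%, α = 0.01
z_0.005 = 2.576
SE = σ/√n = 20/√44 = 3.0151
Margin of error = 2.576 × 3.0151 = 7.7669
CI: x̄ ± margin = 57 ± 7.7669
CI: (49.2331, 64.7669)

Answer: (49.2331, 64.7669)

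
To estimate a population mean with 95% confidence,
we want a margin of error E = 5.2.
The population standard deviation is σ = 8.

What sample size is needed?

z_0.025 = 1.960
n = (z×σ/E)² = (1.960×8/5.2)²
n = 9.0925
Round up: n = 10

Answer: n = 10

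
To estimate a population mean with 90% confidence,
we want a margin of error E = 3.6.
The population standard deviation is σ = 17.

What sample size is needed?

Answer: n = 61

Derivation:
z_0.05 = 1.645
n = (z×σ/E)² = (1.645×17/3.6)²
n = 60.3427
Round up: n = 61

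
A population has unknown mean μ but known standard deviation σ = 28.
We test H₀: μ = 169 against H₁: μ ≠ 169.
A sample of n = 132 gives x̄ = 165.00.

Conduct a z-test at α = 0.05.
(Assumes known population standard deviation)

Answer: z = -1.6413, fail to reject H₀

Derivation:
Standard error: SE = σ/√n = 28/√132 = 2.4371
z-statistic: z = (x̄ - μ₀)/SE = (165.00 - 169)/2.4371 = -1.6413
Critical value: ±1.960
p-value = 0.1007
Decision: fail to reject H₀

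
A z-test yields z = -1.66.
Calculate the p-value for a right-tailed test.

Answer: p-value ≈ 0.9515

Derivation:
For z = -1.66:
p = P(Z > -1.66) = 1 - Φ(-1.66) = 0.9515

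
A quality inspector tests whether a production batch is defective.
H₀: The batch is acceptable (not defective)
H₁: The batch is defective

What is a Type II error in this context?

A Type I error (probability α) occurs when we reject a true H₀.
A Type II error (probability β) occurs when we fail to reject a false H₀.

Answer: Shipping a defective batch to customers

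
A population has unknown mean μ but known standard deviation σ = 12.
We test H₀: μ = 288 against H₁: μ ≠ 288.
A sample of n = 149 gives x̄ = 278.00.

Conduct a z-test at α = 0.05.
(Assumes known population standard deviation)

Answer: z = -10.1719, reject H₀

Derivation:
Standard error: SE = σ/√n = 12/√149 = 0.9831
z-statistic: z = (x̄ - μ₀)/SE = (278.00 - 288)/0.9831 = -10.1719
Critical value: ±1.960
p-value < 0.0001
Decision: reject H₀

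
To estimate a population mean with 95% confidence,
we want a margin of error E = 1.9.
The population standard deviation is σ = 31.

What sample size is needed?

z_0.025 = 1.960
n = (z×σ/E)² = (1.960×31/1.9)²
n = 1022.6531
Round up: n = 1023

Answer: n = 1023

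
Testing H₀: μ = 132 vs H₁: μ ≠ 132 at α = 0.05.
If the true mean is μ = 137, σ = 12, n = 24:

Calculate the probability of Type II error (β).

SE = σ/√n = 12/√24 = 2.4495
Critical values: μ₀ ± z_0.025×SE = 132 ± 1.960×2.4495
Acceptance region: (127.1990, 136.8010)
Under H₁ (μ = 137): z_high = (136.8010 - 137)/2.4495 = -0.0812, z_low = (127.1990 - 137)/2.4495 = -4.0012
β = P(not reject | H₁) = Φ(-0.0812) - Φ(-4.0012) ≈ 0.4676

Answer: β ≈ 0.4676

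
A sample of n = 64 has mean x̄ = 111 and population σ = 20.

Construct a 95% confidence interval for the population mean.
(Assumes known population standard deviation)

Confidence level: 95%, α = 0.05
z_0.025 = 1.960
SE = σ/√n = 20/√64 = 2.5000
Margin of error = 1.960 × 2.5000 = 4.9000
CI: x̄ ± margin = 111 ± 4.9000
CI: (106.1000, 115.9000)

Answer: (106.1000, 115.9000)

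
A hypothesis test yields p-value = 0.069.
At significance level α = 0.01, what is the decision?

Answer: fail to reject H₀

Derivation:
Compare p-value to α:
0.069 ≥ 0.01
Decision: fail to reject H₀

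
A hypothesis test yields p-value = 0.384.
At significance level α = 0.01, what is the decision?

Compare p-value to α:
0.384 ≥ 0.01
Decision: fail to reject H₀

Answer: fail to reject H₀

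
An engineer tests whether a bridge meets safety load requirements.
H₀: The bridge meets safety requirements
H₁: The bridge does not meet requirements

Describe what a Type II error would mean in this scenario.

Answer: Declaring an unsafe bridge to be safe

Derivation:
Type I error (α): Rejecting H₀ when H₀ is true
Type II error (β): Failing to reject H₀ when H₁ is true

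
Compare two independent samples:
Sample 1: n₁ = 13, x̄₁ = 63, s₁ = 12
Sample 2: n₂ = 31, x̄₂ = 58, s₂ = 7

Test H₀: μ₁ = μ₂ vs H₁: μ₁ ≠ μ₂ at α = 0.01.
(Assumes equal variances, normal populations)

Answer: t = 1.7341, fail to reject H₀

Derivation:
Pooled variance: s²_p = [12×12² + 30×7²]/(42) = 76.1429
s_p = 8.7260
SE = s_p×√(1/n₁ + 1/n₂) = 8.7260×√(1/13 + 1/31) = 2.8833
t = (x̄₁ - x̄₂)/SE = (63 - 58)/2.8833 = 1.7341
df = 42, t-critical = ±2.698
Decision: fail to reject H₀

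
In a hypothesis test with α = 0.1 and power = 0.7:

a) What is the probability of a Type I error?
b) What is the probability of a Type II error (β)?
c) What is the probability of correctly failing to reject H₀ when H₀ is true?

Answer: a) 0.1, b) 0.3, c) 0.9

Derivation:
a) Type I error probability = α = 0.1
b) Power = P(reject H₀ | H₁ true) = 1 - β = 0.7, so Type II error probability = β = 1 - Power = 0.3
c) P(fail to reject H₀ | H₀ true) = 1 - α = 0.9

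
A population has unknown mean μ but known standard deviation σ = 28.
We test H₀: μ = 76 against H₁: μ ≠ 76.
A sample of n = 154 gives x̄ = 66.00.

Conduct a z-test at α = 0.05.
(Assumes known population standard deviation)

Answer: z = -4.4320, reject H₀

Derivation:
Standard error: SE = σ/√n = 28/√154 = 2.2563
z-statistic: z = (x̄ - μ₀)/SE = (66.00 - 76)/2.2563 = -4.4320
Critical value: ±1.960
p-value < 0.0001
Decision: reject H₀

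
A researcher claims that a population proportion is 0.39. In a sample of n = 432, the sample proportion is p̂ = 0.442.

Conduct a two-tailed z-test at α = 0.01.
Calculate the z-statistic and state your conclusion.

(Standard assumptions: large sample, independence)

Answer: z = 2.2159, fail to reject H₀

Derivation:
H₀: p = 0.39, H₁: p ≠ 0.39
Standard error: SE = √(p₀(1-p₀)/n) = √(0.39×0.61/432) = 0.023467
z-statistic: z = (p̂ - p₀)/SE = (0.442 - 0.39)/0.023467 = 2.2159
Critical value: z_0.005 = ±2.576
p-value = 0.0267
Decision: fail to reject H₀ at α = 0.01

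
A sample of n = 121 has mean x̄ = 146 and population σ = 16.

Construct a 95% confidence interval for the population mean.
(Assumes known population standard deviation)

Confidence level: 95%, α = 0.05
z_0.025 = 1.960
SE = σ/√n = 16/√121 = 1.4545
Margin of error = 1.960 × 1.4545 = 2.8508
CI: x̄ ± margin = 146 ± 2.8508
CI: (143.1492, 148.8508)

Answer: (143.1492, 148.8508)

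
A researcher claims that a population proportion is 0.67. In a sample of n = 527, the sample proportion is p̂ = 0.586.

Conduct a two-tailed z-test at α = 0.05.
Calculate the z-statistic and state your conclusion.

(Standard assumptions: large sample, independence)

Answer: z = -4.1010, reject H₀

Derivation:
H₀: p = 0.67, H₁: p ≠ 0.67
Standard error: SE = √(p₀(1-p₀)/n) = √(0.67×0.33/527) = 0.020483
z-statistic: z = (p̂ - p₀)/SE = (0.586 - 0.67)/0.020483 = -4.1010
Critical value: z_0.025 = ±1.960
p-value < 0.0001
Decision: reject H₀ at α = 0.05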